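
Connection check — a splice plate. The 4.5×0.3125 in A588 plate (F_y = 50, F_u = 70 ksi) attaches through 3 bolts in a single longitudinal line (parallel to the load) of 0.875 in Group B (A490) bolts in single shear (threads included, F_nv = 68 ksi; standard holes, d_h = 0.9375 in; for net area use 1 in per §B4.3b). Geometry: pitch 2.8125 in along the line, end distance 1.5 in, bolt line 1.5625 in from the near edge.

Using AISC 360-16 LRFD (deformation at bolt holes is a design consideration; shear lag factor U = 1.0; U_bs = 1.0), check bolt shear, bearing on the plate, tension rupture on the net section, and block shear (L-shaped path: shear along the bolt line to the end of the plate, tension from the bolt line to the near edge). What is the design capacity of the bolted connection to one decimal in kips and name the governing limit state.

Bolt shear: A_b = π(0.875)²/4 = 0.60132 in². φR_n = 0.75 × 68 × 0.60132 × 3 × 1 = 92.0 kips.
Bearing (0.3125 in plate, F_u = 70 ksi): end bolts L_c = 1.5 − 0.9375/2 = 1.03125, R_n = min(1.2×1.03125×0.3125×70, 2.4×0.875×0.3125×70) = 27.07 kips/bolt; interior L_c = 2.8125 − 0.9375 = 1.875, R_n = 45.938 kips/bolt. φR_n = 0.75 × (1×27.07 + 2×45.938) = 89.2 kips.
Tension rupture (net): A_n = (4.5 − 1×1)×0.3125 = 1.0938 in² (U = 1.0, A_e = A_n). φR_n = 0.75 × 70 × 1.0938 = 57.4 kips.
Block shear: shear path 1×[1.5+2×2.8125] = 1×7.125 in, A_gv = 2.2266, A_nv = 1×(7.125 − 2.5×1)×0.3125 = 1.4453 in²; tension to near edge: (1.5625 − 0.5×1)×0.3125 = 0.33203 in². R_n = min(0.6×70×1.4453, 0.6×50×2.2266) + 1.0×70×0.33203 = min(60.703, 66.798) + 23.242 = 83.945 kips. φR_n = 0.75 × 83.945 = 63.0 kips.
Governing: min(92.0, 89.2, 57.4, 63.0) = 57.4 kips → net-section rupture.

57.4 kips (net-section rupture governs)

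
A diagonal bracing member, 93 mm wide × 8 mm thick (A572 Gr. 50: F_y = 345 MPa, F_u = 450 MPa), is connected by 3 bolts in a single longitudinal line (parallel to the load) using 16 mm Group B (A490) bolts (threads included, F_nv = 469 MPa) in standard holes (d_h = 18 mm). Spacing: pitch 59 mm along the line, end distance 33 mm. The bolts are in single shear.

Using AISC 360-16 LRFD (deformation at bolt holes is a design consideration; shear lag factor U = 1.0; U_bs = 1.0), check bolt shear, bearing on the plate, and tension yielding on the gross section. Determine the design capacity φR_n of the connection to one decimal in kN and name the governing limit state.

Bolt shear: A_b = π(16)²/4 = 201.06 mm². φR_n = 0.75 × 469 × 201.06 × 3 × 1 = 212.2 kN.
Bearing (8 mm plate, F_u = 450 MPa): end bolts L_c = 33 − 18/2 = 24, R_n = min(1.2×24×8×450, 2.4×16×8×450) = 103.68 kN/bolt; interior L_c = 59 − 18 = 41, R_n = 138.24 kN/bolt. φR_n = 0.75 × (1×103.68 + 2×138.24) = 285.1 kN.
Tension yield (gross): A_g = 93×8 = 744 mm². φR_n = 0.90 × 345 × 744 = 231.0 kN.
Governing: min(212.2, 285.1, 231.0) = 212.2 kN → bolt shear.

212.2 kN (bolt shear governs)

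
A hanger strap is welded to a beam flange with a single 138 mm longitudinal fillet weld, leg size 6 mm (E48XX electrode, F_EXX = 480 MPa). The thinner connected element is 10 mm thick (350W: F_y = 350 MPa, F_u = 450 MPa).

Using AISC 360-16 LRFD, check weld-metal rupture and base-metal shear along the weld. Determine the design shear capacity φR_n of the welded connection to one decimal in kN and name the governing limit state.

126.4 kN (weld metal governs)

Weld metal: throat = 0.707×6 = 4.242 mm, L = 138 mm. φR_n = 0.75 × 0.6 × 480 × 4.242 × 138 = 126.4 kN.
Base metal shear (10 mm plate): yield φR_n = 1.0×0.6×350×10×138 = 289.8 kN; rupture φR_n = 0.75×0.6×450×10×138 = 279.5 kN; take 279.5 kN (rupture).
Governing: min(126.4, 279.5) = 126.4 kN → weld metal.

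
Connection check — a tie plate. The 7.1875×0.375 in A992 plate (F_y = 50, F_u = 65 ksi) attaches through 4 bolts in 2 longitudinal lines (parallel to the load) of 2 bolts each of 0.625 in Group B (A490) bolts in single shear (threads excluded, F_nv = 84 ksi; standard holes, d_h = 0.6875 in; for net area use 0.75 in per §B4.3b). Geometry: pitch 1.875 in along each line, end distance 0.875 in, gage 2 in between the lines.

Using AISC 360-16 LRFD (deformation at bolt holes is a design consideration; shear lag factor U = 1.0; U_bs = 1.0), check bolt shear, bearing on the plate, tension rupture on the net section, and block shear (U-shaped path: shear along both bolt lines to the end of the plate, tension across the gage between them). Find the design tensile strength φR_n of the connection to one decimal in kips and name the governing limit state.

58.5 kips (block shear governs)

Bolt shear: A_b = π(0.625)²/4 = 0.3068 in². φR_n = 0.75 × 84 × 0.3068 × 4 × 1 = 77.3 kips.
Bearing (0.375 in plate, F_u = 65 ksi): end bolts L_c = 0.875 − 0.6875/2 = 0.53125, R_n = min(1.2×0.53125×0.375×65, 2.4×0.625×0.375×65) = 15.539 kips/bolt; interior L_c = 1.875 − 0.6875 = 1.1875, R_n = 34.734 kips/bolt. φR_n = 0.75 × (2×15.539 + 2×34.734) = 75.4 kips.
Tension rupture (net): A_n = (7.1875 − 2×0.75)×0.375 = 2.1328 in² (U = 1.0, A_e = A_n). φR_n = 0.75 × 65 × 2.1328 = 104.0 kips.
Block shear: shear path 2×[0.875+1×1.875] = 2×2.75 in, A_gv = 2.0625, A_nv = 2×(2.75 − 1.5×0.75)×0.375 = 1.2188 in²; tension across gage: (2 − 1×0.75)×0.375 = 0.46875 in². R_n = min(0.6×65×1.2188, 0.6×50×2.0625) + 1.0×65×0.46875 = min(47.533, 61.875) + 30.469 = 78.002 kips. φR_n = 0.75 × 78.002 = 58.5 kips.
Governing: min(77.3, 75.4, 104.0, 58.5) = 58.5 kips → block shear.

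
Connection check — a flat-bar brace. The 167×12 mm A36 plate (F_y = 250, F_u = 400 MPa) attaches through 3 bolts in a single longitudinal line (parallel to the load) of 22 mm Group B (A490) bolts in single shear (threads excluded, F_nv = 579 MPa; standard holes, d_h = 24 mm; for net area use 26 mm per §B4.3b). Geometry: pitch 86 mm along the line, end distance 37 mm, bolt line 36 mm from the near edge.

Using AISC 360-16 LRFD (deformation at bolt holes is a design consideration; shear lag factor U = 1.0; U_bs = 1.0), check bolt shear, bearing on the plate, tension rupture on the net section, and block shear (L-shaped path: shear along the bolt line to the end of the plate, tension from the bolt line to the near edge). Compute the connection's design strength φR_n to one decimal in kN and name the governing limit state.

365.0 kN (block shear governs)

Bolt shear: A_b = π(22)²/4 = 380.13 mm². φR_n = 0.75 × 579 × 380.13 × 3 × 1 = 495.2 kN.
Bearing (12 mm plate, F_u = 400 MPa): end bolts L_c = 37 − 24/2 = 25, R_n = min(1.2×25×12×400, 2.4×22×12×400) = 144 kN/bolt; interior L_c = 86 − 24 = 62, R_n = 253.44 kN/bolt. φR_n = 0.75 × (1×144 + 2×253.44) = 488.2 kN.
Tension rupture (net): A_n = (167 − 1×26)×12 = 1692 mm² (U = 1.0, A_e = A_n). φR_n = 0.75 × 400 × 1692 = 507.6 kN.
Block shear: shear path 1×[37+2×86] = 1×209 mm, A_gv = 2508, A_nv = 1×(209 − 2.5×26)×12 = 1728 mm²; tension to near edge: (36 − 0.5×26)×12 = 276 mm². R_n = min(0.6×400×1728, 0.6×250×2508) + 1.0×400×276 = min(414.72, 376.2) + 110.4 = 486.6 kN. φR_n = 0.75 × 486.6 = 365.0 kN.
Governing: min(495.2, 488.2, 507.6, 365.0) = 365.0 kN → block shear.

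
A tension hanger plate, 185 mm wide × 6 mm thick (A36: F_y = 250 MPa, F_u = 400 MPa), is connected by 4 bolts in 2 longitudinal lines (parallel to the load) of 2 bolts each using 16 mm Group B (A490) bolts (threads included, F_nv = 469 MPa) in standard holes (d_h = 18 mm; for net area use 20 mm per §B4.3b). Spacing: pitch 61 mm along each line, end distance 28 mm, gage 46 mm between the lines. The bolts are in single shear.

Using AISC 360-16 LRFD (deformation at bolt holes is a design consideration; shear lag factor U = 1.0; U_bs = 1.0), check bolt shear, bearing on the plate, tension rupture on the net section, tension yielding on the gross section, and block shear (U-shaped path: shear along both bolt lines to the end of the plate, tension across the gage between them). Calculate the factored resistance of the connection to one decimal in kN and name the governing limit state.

167.0 kN (block shear governs)

Bolt shear: A_b = π(16)²/4 = 201.06 mm². φR_n = 0.75 × 469 × 201.06 × 4 × 1 = 282.9 kN.
Bearing (6 mm plate, F_u = 400 MPa): end bolts L_c = 28 − 18/2 = 19, R_n = min(1.2×19×6×400, 2.4×16×6×400) = 54.72 kN/bolt; interior L_c = 61 − 18 = 43, R_n = 92.16 kN/bolt. φR_n = 0.75 × (2×54.72 + 2×92.16) = 220.3 kN.
Tension rupture (net): A_n = (185 − 2×20)×6 = 870 mm² (U = 1.0, A_e = A_n). φR_n = 0.75 × 400 × 870 = 261.0 kN.
Tension yield (gross): A_g = 185×6 = 1110 mm². φR_n = 0.90 × 250 × 1110 = 249.8 kN.
Block shear: shear path 2×[28+1×61] = 2×89 mm, A_gv = 1068, A_nv = 2×(89 − 1.5×20)×6 = 708 mm²; tension across gage: (46 − 1×20)×6 = 156 mm². R_n = min(0.6×400×708, 0.6×250×1068) + 1.0×400×156 = min(169.92, 160.2) + 62.4 = 222.6 kN. φR_n = 0.75 × 222.6 = 167.0 kN.
Governing: min(282.9, 220.3, 261.0, 249.8, 167.0) = 167.0 kN → block shear.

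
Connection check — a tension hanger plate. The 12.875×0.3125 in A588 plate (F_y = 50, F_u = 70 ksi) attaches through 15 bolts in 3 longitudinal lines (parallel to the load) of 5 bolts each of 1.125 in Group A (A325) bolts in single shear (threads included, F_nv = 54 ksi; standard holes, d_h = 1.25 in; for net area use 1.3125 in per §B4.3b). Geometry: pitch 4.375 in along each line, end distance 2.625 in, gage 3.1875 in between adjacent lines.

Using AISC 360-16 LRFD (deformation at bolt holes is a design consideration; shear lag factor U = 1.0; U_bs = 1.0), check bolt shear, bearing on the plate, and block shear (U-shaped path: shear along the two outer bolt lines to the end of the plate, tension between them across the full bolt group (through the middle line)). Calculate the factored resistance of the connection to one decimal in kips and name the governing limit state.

341.5 kips (block shear governs)

Bolt shear: A_b = π(1.125)²/4 = 0.99402 in². φR_n = 0.75 × 54 × 0.99402 × 15 × 1 = 603.9 kips.
Bearing (0.3125 in plate, F_u = 70 ksi): end bolts L_c = 2.625 − 1.25/2 = 2, R_n = min(1.2×2×0.3125×70, 2.4×1.125×0.3125×70) = 52.5 kips/bolt; interior L_c = 4.375 − 1.25 = 3.125, R_n = 59.063 kips/bolt. φR_n = 0.75 × (3×52.5 + 12×59.063) = 649.7 kips.
Block shear: shear path 2×[2.625+4×4.375] = 2×20.125 in, A_gv = 12.578, A_nv = 2×(20.125 − 4.5×1.3125)×0.3125 = 8.8867 in²; tension across gage: (6.375 − 2×1.3125)×0.3125 = 1.1719 in². R_n = min(0.6×70×8.8867, 0.6×50×12.578) + 1.0×70×1.1719 = min(373.24, 377.34) + 82.033 = 455.27 kips. φR_n = 0.75 × 455.27 = 341.5 kips.
Governing: min(603.9, 649.7, 341.5) = 341.5 kips → block shear.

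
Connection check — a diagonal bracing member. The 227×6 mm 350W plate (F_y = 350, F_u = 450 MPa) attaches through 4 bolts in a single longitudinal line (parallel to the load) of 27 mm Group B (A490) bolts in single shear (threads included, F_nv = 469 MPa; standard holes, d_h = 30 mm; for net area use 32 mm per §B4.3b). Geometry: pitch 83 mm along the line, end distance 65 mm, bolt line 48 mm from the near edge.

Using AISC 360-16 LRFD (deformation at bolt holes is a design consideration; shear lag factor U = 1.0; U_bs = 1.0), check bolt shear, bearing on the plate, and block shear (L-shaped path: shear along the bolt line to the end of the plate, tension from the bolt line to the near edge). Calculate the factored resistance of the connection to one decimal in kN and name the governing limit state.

Bolt shear: A_b = π(27)²/4 = 572.56 mm². φR_n = 0.75 × 469 × 572.56 × 4 × 1 = 805.6 kN.
Bearing (6 mm plate, F_u = 450 MPa): end bolts L_c = 65 − 30/2 = 50, R_n = min(1.2×50×6×450, 2.4×27×6×450) = 162 kN/bolt; interior L_c = 83 − 30 = 53, R_n = 171.72 kN/bolt. φR_n = 0.75 × (1×162 + 3×171.72) = 507.9 kN.
Block shear: shear path 1×[65+3×83] = 1×314 mm, A_gv = 1884, A_nv = 1×(314 − 3.5×32)×6 = 1212 mm²; tension to near edge: (48 − 0.5×32)×6 = 192 mm². R_n = min(0.6×450×1212, 0.6×350×1884) + 1.0×450×192 = min(327.24, 395.64) + 86.4 = 413.64 kN. φR_n = 0.75 × 413.64 = 310.2 kN.
Governing: min(805.6, 507.9, 310.2) = 310.2 kN → block shear.

310.2 kN (block shear governs)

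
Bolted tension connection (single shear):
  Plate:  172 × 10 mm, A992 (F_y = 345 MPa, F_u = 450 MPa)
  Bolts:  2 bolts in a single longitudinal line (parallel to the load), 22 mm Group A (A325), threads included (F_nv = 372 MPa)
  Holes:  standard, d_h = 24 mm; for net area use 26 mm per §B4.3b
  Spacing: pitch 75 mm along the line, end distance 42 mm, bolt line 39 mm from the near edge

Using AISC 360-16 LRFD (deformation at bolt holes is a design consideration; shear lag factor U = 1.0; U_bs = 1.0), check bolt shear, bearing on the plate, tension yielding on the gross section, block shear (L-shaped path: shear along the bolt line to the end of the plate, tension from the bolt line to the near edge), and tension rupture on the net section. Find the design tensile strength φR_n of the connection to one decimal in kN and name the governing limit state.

212.1 kN (bolt shear governs)

Bolt shear: A_b = π(22)²/4 = 380.13 mm². φR_n = 0.75 × 372 × 380.13 × 2 × 1 = 212.1 kN.
Bearing (10 mm plate, F_u = 450 MPa): end bolts L_c = 42 − 24/2 = 30, R_n = min(1.2×30×10×450, 2.4×22×10×450) = 162 kN/bolt; interior L_c = 75 − 24 = 51, R_n = 237.6 kN/bolt. φR_n = 0.75 × (1×162 + 1×237.6) = 299.7 kN.
Tension yield (gross): A_g = 172×10 = 1720 mm². φR_n = 0.90 × 345 × 1720 = 534.1 kN.
Block shear: shear path 1×[42+1×75] = 1×117 mm, A_gv = 1170, A_nv = 1×(117 − 1.5×26)×10 = 780 mm²; tension to near edge: (39 − 0.5×26)×10 = 260 mm². R_n = min(0.6×450×780, 0.6×345×1170) + 1.0×450×260 = min(210.6, 242.19) + 117 = 327.6 kN. φR_n = 0.75 × 327.6 = 245.7 kN.
Tension rupture (net): A_n = (172 − 1×26)×10 = 1460 mm² (U = 1.0, A_e = A_n). φR_n = 0.75 × 450 × 1460 = 492.8 kN.
Governing: min(212.1, 299.7, 534.1, 245.7, 492.8) = 212.1 kN → bolt shear.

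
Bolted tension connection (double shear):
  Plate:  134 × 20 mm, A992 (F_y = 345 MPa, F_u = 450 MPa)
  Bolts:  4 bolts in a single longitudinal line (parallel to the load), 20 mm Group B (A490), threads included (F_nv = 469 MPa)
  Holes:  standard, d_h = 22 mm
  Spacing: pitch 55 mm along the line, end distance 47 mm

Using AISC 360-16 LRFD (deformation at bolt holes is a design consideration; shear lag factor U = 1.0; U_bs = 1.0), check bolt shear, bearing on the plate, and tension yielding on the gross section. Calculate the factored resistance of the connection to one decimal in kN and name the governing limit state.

832.1 kN (gross-section yield governs)

Bolt shear: A_b = π(20)²/4 = 314.16 mm². φR_n = 0.75 × 469 × 314.16 × 4 × 2 = 884.0 kN.
Bearing (20 mm plate, F_u = 450 MPa): end bolts L_c = 47 − 22/2 = 36, R_n = min(1.2×36×20×450, 2.4×20×20×450) = 388.8 kN/bolt; interior L_c = 55 − 22 = 33, R_n = 356.4 kN/bolt. φR_n = 0.75 × (1×388.8 + 3×356.4) = 1093.5 kN.
Tension yield (gross): A_g = 134×20 = 2680 mm². φR_n = 0.90 × 345 × 2680 = 832.1 kN.
Governing: min(884.0, 1093.5, 832.1) = 832.1 kN → gross-section yield.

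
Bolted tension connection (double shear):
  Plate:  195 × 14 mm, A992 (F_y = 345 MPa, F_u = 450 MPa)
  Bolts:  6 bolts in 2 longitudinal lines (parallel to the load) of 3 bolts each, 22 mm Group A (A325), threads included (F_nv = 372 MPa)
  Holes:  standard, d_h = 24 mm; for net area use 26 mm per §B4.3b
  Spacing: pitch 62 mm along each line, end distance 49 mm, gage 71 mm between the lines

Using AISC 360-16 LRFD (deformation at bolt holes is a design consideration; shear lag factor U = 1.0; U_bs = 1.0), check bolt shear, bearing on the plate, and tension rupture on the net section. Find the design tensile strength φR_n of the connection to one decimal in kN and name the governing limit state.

Bolt shear: A_b = π(22)²/4 = 380.13 mm². φR_n = 0.75 × 372 × 380.13 × 6 × 2 = 1272.7 kN.
Bearing (14 mm plate, F_u = 450 MPa): end bolts L_c = 49 − 24/2 = 37, R_n = min(1.2×37×14×450, 2.4×22×14×450) = 279.72 kN/bolt; interior L_c = 62 − 24 = 38, R_n = 287.28 kN/bolt. φR_n = 0.75 × (2×279.72 + 4×287.28) = 1281.4 kN.
Tension rupture (net): A_n = (195 − 2×26)×14 = 2002 mm² (U = 1.0, A_e = A_n). φR_n = 0.75 × 450 × 2002 = 675.7 kN.
Governing: min(1272.7, 1281.4, 675.7) = 675.7 kN → net-section rupture.

675.7 kN (net-section rupture governs)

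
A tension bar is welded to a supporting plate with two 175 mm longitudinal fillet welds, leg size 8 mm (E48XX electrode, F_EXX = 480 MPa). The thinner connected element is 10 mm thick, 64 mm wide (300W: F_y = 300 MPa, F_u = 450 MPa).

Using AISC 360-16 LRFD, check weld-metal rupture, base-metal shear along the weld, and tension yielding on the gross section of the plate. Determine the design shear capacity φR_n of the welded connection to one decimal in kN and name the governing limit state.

Weld metal: throat = 0.707×8 = 5.656 mm, L = 2×175 = 350 mm. φR_n = 0.75 × 0.6 × 480 × 5.656 × 350 = 427.6 kN.
Base metal shear (10 mm plate): yield φR_n = 1.0×0.6×300×10×350 = 630.0 kN; rupture φR_n = 0.75×0.6×450×10×350 = 708.8 kN; take 630.0 kN (yield).
Tension yield (gross): A_g = 64×10 = 640 mm². φR_n = 0.90 × 300 × 640 = 172.8 kN.
Governing: min(427.6, 630.0, 172.8) = 172.8 kN → gross-section yield.

172.8 kN (gross-section yield governs)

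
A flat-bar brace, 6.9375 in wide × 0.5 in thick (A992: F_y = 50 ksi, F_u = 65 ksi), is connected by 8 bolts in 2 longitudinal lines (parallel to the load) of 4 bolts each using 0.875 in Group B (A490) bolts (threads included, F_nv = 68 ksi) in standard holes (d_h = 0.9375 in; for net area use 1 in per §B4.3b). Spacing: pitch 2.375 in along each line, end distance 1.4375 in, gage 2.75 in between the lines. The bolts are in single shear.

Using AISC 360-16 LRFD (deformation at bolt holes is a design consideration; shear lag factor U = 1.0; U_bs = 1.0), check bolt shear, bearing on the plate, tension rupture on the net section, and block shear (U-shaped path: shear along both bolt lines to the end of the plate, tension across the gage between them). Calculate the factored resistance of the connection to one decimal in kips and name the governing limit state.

Bolt shear: A_b = π(0.875)²/4 = 0.60132 in². φR_n = 0.75 × 68 × 0.60132 × 8 × 1 = 245.3 kips.
Bearing (0.5 in plate, F_u = 65 ksi): end bolts L_c = 1.4375 − 0.9375/2 = 0.96875, R_n = min(1.2×0.96875×0.5×65, 2.4×0.875×0.5×65) = 37.781 kips/bolt; interior L_c = 2.375 − 0.9375 = 1.4375, R_n = 56.063 kips/bolt. φR_n = 0.75 × (2×37.781 + 6×56.063) = 309.0 kips.
Tension rupture (net): A_n = (6.9375 − 2×1)×0.5 = 2.4688 in² (U = 1.0, A_e = A_n). φR_n = 0.75 × 65 × 2.4688 = 120.4 kips.
Block shear: shear path 2×[1.4375+3×2.375] = 2×8.5625 in, A_gv = 8.5625, A_nv = 2×(8.5625 − 3.5×1)×0.5 = 5.0625 in²; tension across gage: (2.75 − 1×1)×0.5 = 0.875 in². R_n = min(0.6×65×5.0625, 0.6×50×8.5625) + 1.0×65×0.875 = min(197.44, 256.88) + 56.875 = 254.32 kips. φR_n = 0.75 × 254.32 = 190.7 kips.
Governing: min(245.3, 309.0, 120.4, 190.7) = 120.4 kips → net-section rupture.

120.4 kips (net-section rupture governs)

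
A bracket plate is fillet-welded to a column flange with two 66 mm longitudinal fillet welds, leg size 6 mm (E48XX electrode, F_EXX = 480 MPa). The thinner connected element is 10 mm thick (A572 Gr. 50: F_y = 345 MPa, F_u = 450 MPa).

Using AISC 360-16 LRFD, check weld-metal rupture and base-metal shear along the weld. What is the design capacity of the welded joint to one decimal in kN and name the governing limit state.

120.9 kN (weld metal governs)

Weld metal: throat = 0.707×6 = 4.242 mm, L = 2×66 = 132 mm. φR_n = 0.75 × 0.6 × 480 × 4.242 × 132 = 120.9 kN.
Base metal shear (10 mm plate): yield φR_n = 1.0×0.6×345×10×132 = 273.2 kN; rupture φR_n = 0.75×0.6×450×10×132 = 267.3 kN; take 267.3 kN (rupture).
Governing: min(120.9, 267.3) = 120.9 kN → weld metal.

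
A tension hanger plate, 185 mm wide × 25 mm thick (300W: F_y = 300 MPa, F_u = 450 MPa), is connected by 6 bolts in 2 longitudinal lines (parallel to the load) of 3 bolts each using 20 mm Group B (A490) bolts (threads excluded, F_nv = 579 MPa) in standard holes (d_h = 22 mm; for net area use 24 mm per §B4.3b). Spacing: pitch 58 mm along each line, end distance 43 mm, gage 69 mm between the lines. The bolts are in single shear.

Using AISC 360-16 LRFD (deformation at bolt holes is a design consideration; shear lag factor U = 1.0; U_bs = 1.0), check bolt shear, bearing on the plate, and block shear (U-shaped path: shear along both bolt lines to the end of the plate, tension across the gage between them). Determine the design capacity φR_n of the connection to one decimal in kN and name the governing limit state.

Bolt shear: A_b = π(20)²/4 = 314.16 mm². φR_n = 0.75 × 579 × 314.16 × 6 × 1 = 818.5 kN.
Bearing (25 mm plate, F_u = 450 MPa): end bolts L_c = 43 − 22/2 = 32, R_n = min(1.2×32×25×450, 2.4×20×25×450) = 432 kN/bolt; interior L_c = 58 − 22 = 36, R_n = 486 kN/bolt. φR_n = 0.75 × (2×432 + 4×486) = 2106.0 kN.
Block shear: shear path 2×[43+2×58] = 2×159 mm, A_gv = 7950, A_nv = 2×(159 − 2.5×24)×25 = 4950 mm²; tension across gage: (69 − 1×24)×25 = 1125 mm². R_n = min(0.6×450×4950, 0.6×300×7950) + 1.0×450×1125 = min(1336.5, 1431) + 506.25 = 1842.8 kN. φR_n = 0.75 × 1842.8 = 1382.1 kN.
Governing: min(818.5, 2106.0, 1382.1) = 818.5 kN → bolt shear.

818.5 kN (bolt shear governs)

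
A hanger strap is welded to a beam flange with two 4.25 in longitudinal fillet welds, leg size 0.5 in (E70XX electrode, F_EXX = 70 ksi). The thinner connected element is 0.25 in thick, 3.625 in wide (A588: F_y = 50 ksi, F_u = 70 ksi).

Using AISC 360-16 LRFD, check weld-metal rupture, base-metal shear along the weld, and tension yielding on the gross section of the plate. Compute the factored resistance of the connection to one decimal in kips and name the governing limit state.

Weld metal: throat = 0.707×0.5 = 0.3535 in, L = 2×4.25 = 8.5 in. φR_n = 0.75 × 0.6 × 70 × 0.3535 × 8.5 = 94.6 kips.
Base metal shear (0.25 in plate): yield φR_n = 1.0×0.6×50×0.25×8.5 = 63.8 kips; rupture φR_n = 0.75×0.6×70×0.25×8.5 = 66.9 kips; take 63.8 kips (yield).
Tension yield (gross): A_g = 3.625×0.25 = 0.90625 in². φR_n = 0.90 × 50 × 0.90625 = 40.8 kips.
Governing: min(94.6, 63.8, 40.8) = 40.8 kips → gross-section yield.

40.8 kips (gross-section yield governs)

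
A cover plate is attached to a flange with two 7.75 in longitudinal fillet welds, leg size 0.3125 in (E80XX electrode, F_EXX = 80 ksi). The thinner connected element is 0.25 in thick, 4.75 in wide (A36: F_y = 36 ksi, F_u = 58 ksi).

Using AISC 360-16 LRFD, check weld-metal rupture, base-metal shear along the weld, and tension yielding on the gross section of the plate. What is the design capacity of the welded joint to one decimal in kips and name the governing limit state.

38.5 kips (gross-section yield governs)

Weld metal: throat = 0.707×0.3125 = 0.22094 in, L = 2×7.75 = 15.5 in. φR_n = 0.75 × 0.6 × 80 × 0.22094 × 15.5 = 123.3 kips.
Base metal shear (0.25 in plate): yield φR_n = 1.0×0.6×36×0.25×15.5 = 83.7 kips; rupture φR_n = 0.75×0.6×58×0.25×15.5 = 101.1 kips; take 83.7 kips (yield).
Tension yield (gross): A_g = 4.75×0.25 = 1.1875 in². φR_n = 0.90 × 36 × 1.1875 = 38.5 kips.
Governing: min(123.3, 83.7, 38.5) = 38.5 kips → gross-section yield.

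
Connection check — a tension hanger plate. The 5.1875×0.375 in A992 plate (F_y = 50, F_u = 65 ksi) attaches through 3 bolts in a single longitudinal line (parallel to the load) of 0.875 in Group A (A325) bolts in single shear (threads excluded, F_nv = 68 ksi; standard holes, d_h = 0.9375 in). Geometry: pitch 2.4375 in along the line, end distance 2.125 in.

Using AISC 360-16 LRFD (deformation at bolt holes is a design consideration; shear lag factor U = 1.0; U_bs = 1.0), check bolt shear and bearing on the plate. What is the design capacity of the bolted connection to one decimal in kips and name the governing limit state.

Bolt shear: A_b = π(0.875)²/4 = 0.60132 in². φR_n = 0.75 × 68 × 0.60132 × 3 × 1 = 92.0 kips.
Bearing (0.375 in plate, F_u = 65 ksi): end bolts L_c = 2.125 − 0.9375/2 = 1.65625, R_n = min(1.2×1.65625×0.375×65, 2.4×0.875×0.375×65) = 48.445 kips/bolt; interior L_c = 2.4375 − 0.9375 = 1.5, R_n = 43.875 kips/bolt. φR_n = 0.75 × (1×48.445 + 2×43.875) = 102.1 kips.
Governing: min(92.0, 102.1) = 92.0 kips → bolt shear.

92.0 kips (bolt shear governs)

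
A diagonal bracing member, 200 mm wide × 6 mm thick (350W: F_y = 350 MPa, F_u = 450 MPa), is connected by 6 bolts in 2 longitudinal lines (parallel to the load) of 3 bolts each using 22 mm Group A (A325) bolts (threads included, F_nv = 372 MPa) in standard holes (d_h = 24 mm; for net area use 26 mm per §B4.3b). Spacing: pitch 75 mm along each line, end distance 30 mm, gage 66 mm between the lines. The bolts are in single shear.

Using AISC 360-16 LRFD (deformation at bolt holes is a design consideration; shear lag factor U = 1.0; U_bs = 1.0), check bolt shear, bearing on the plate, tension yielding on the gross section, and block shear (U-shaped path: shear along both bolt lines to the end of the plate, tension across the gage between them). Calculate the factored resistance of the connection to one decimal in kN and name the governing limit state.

360.5 kN (block shear governs)

Bolt shear: A_b = π(22)²/4 = 380.13 mm². φR_n = 0.75 × 372 × 380.13 × 6 × 1 = 636.3 kN.
Bearing (6 mm plate, F_u = 450 MPa): end bolts L_c = 30 − 24/2 = 18, R_n = min(1.2×18×6×450, 2.4×22×6×450) = 58.32 kN/bolt; interior L_c = 75 − 24 = 51, R_n = 142.56 kN/bolt. φR_n = 0.75 × (2×58.32 + 4×142.56) = 515.2 kN.
Tension yield (gross): A_g = 200×6 = 1200 mm². φR_n = 0.90 × 350 × 1200 = 378.0 kN.
Block shear: shear path 2×[30+2×75] = 2×180 mm, A_gv = 2160, A_nv = 2×(180 − 2.5×26)×6 = 1380 mm²; tension across gage: (66 − 1×26)×6 = 240 mm². R_n = min(0.6×450×1380, 0.6×350×2160) + 1.0×450×240 = min(372.6, 453.6) + 108 = 480.6 kN. φR_n = 0.75 × 480.6 = 360.5 kN.
Governing: min(636.3, 515.2, 378.0, 360.5) = 360.5 kN → block shear.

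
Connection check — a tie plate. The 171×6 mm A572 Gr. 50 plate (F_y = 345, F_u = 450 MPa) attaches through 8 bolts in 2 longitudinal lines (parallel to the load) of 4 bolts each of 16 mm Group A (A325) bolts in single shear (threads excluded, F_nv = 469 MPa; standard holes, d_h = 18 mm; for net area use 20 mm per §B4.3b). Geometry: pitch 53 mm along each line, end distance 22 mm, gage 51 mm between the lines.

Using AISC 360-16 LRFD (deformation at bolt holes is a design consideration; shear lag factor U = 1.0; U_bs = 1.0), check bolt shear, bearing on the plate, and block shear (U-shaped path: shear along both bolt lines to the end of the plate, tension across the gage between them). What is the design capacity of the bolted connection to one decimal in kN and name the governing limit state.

332.5 kN (block shear governs)

Bolt shear: A_b = π(16)²/4 = 201.06 mm². φR_n = 0.75 × 469 × 201.06 × 8 × 1 = 565.8 kN.
Bearing (6 mm plate, F_u = 450 MPa): end bolts L_c = 22 − 18/2 = 13, R_n = min(1.2×13×6×450, 2.4×16×6×450) = 42.12 kN/bolt; interior L_c = 53 − 18 = 35, R_n = 103.68 kN/bolt. φR_n = 0.75 × (2×42.12 + 6×103.68) = 529.7 kN.
Block shear: shear path 2×[22+3×53] = 2×181 mm, A_gv = 2172, A_nv = 2×(181 − 3.5×20)×6 = 1332 mm²; tension across gage: (51 − 1×20)×6 = 186 mm². R_n = min(0.6×450×1332, 0.6×345×2172) + 1.0×450×186 = min(359.64, 449.6) + 83.7 = 443.34 kN. φR_n = 0.75 × 443.34 = 332.5 kN.
Governing: min(565.8, 529.7, 332.5) = 332.5 kN → block shear.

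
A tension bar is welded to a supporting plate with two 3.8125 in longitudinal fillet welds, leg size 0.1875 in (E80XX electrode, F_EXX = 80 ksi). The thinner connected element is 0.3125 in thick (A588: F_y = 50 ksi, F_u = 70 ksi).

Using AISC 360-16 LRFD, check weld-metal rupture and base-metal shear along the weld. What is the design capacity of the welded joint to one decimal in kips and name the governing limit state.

Weld metal: throat = 0.707×0.1875 = 0.13256 in, L = 2×3.8125 = 7.625 in. φR_n = 0.75 × 0.6 × 80 × 0.13256 × 7.625 = 36.4 kips.
Base metal shear (0.3125 in plate): yield φR_n = 1.0×0.6×50×0.3125×7.625 = 71.5 kips; rupture φR_n = 0.75×0.6×70×0.3125×7.625 = 75.1 kips; take 71.5 kips (yield).
Governing: min(36.4, 71.5) = 36.4 kips → weld metal.

36.4 kips (weld metal governs)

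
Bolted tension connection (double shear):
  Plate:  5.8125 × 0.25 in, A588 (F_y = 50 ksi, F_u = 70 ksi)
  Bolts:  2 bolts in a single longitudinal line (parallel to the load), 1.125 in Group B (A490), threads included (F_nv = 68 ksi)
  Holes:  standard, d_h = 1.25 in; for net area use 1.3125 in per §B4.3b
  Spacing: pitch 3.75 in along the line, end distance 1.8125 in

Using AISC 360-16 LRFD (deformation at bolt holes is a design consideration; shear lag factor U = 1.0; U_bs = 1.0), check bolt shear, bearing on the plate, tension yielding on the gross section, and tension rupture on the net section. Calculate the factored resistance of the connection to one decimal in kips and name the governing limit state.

Bolt shear: A_b = π(1.125)²/4 = 0.99402 in². φR_n = 0.75 × 68 × 0.99402 × 2 × 2 = 202.8 kips.
Bearing (0.25 in plate, F_u = 70 ksi): end bolts L_c = 1.8125 − 1.25/2 = 1.1875, R_n = min(1.2×1.1875×0.25×70, 2.4×1.125×0.25×70) = 24.938 kips/bolt; interior L_c = 3.75 − 1.25 = 2.5, R_n = 47.25 kips/bolt. φR_n = 0.75 × (1×24.938 + 1×47.25) = 54.1 kips.
Tension yield (gross): A_g = 5.8125×0.25 = 1.4531 in². φR_n = 0.90 × 50 × 1.4531 = 65.4 kips.
Tension rupture (net): A_n = (5.8125 − 1×1.3125)×0.25 = 1.125 in² (U = 1.0, A_e = A_n). φR_n = 0.75 × 70 × 1.125 = 59.1 kips.
Governing: min(202.8, 54.1, 65.4, 59.1) = 54.1 kips → bearing.

54.1 kips (bearing governs)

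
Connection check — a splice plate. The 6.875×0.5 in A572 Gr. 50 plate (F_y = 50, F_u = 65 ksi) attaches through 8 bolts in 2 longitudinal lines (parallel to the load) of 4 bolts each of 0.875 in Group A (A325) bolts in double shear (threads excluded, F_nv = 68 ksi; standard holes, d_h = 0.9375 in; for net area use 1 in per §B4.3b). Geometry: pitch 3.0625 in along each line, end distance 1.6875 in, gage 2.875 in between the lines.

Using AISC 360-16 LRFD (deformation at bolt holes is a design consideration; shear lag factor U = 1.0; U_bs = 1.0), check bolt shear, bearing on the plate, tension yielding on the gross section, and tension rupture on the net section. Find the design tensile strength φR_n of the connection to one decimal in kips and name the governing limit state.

118.8 kips (net-section rupture governs)

Bolt shear: A_b = π(0.875)²/4 = 0.60132 in². φR_n = 0.75 × 68 × 0.60132 × 8 × 2 = 490.7 kips.
Bearing (0.5 in plate, F_u = 65 ksi): end bolts L_c = 1.6875 − 0.9375/2 = 1.21875, R_n = min(1.2×1.21875×0.5×65, 2.4×0.875×0.5×65) = 47.531 kips/bolt; interior L_c = 3.0625 − 0.9375 = 2.125, R_n = 68.25 kips/bolt. φR_n = 0.75 × (2×47.531 + 6×68.25) = 378.4 kips.
Tension yield (gross): A_g = 6.875×0.5 = 3.4375 in². φR_n = 0.90 × 50 × 3.4375 = 154.7 kips.
Tension rupture (net): A_n = (6.875 − 2×1)×0.5 = 2.4375 in² (U = 1.0, A_e = A_n). φR_n = 0.75 × 65 × 2.4375 = 118.8 kips.
Governing: min(490.7, 378.4, 154.7, 118.8) = 118.8 kips → net-section rupture.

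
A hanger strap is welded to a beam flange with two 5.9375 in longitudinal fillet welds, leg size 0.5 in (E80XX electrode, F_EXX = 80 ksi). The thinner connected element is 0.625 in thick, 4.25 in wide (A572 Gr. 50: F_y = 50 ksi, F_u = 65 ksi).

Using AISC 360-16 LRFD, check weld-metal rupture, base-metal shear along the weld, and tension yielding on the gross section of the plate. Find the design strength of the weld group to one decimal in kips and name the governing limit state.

119.5 kips (gross-section yield governs)

Weld metal: throat = 0.707×0.5 = 0.3535 in, L = 2×5.9375 = 11.875 in. φR_n = 0.75 × 0.6 × 80 × 0.3535 × 11.875 = 151.1 kips.
Base metal shear (0.625 in plate): yield φR_n = 1.0×0.6×50×0.625×11.875 = 222.7 kips; rupture φR_n = 0.75×0.6×65×0.625×11.875 = 217.1 kips; take 217.1 kips (rupture).
Tension yield (gross): A_g = 4.25×0.625 = 2.6563 in². φR_n = 0.90 × 50 × 2.6563 = 119.5 kips.
Governing: min(151.1, 217.1, 119.5) = 119.5 kips → gross-section yield.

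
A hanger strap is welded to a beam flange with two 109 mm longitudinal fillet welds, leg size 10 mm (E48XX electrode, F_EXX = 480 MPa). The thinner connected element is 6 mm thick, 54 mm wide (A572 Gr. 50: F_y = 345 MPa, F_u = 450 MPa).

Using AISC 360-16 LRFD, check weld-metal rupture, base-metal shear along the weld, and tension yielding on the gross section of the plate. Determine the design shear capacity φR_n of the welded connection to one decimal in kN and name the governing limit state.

100.6 kN (gross-section yield governs)

Weld metal: throat = 0.707×10 = 7.07 mm, L = 2×109 = 218 mm. φR_n = 0.75 × 0.6 × 480 × 7.07 × 218 = 332.9 kN.
Base metal shear (6 mm plate): yield φR_n = 1.0×0.6×345×6×218 = 270.8 kN; rupture φR_n = 0.75×0.6×450×6×218 = 264.9 kN; take 264.9 kN (rupture).
Tension yield (gross): A_g = 54×6 = 324 mm². φR_n = 0.90 × 345 × 324 = 100.6 kN.
Governing: min(332.9, 264.9, 100.6) = 100.6 kN → gross-section yield.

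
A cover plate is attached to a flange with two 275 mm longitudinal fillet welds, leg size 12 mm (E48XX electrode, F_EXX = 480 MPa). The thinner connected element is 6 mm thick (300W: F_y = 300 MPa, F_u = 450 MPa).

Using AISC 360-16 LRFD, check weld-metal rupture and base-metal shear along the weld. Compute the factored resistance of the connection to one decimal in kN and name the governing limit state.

594.0 kN (base-metal shear governs)

Weld metal: throat = 0.707×12 = 8.484 mm, L = 2×275 = 550 mm. φR_n = 0.75 × 0.6 × 480 × 8.484 × 550 = 1007.9 kN.
Base metal shear (6 mm plate): yield φR_n = 1.0×0.6×300×6×550 = 594.0 kN; rupture φR_n = 0.75×0.6×450×6×550 = 668.3 kN; take 594.0 kN (yield).
Governing: min(1007.9, 594.0) = 594.0 kN → base-metal shear.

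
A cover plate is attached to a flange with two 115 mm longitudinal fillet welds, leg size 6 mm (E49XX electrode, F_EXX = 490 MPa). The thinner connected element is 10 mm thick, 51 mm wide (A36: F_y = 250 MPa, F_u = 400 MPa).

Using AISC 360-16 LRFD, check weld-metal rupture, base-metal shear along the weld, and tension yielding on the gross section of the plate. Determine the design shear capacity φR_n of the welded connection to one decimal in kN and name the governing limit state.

114.8 kN (gross-section yield governs)

Weld metal: throat = 0.707×6 = 4.242 mm, L = 2×115 = 230 mm. φR_n = 0.75 × 0.6 × 490 × 4.242 × 230 = 215.1 kN.
Base metal shear (10 mm plate): yield φR_n = 1.0×0.6×250×10×230 = 345.0 kN; rupture φR_n = 0.75×0.6×400×10×230 = 414.0 kN; take 345.0 kN (yield).
Tension yield (gross): A_g = 51×10 = 510 mm². φR_n = 0.90 × 250 × 510 = 114.8 kN.
Governing: min(215.1, 345.0, 114.8) = 114.8 kN → gross-section yield.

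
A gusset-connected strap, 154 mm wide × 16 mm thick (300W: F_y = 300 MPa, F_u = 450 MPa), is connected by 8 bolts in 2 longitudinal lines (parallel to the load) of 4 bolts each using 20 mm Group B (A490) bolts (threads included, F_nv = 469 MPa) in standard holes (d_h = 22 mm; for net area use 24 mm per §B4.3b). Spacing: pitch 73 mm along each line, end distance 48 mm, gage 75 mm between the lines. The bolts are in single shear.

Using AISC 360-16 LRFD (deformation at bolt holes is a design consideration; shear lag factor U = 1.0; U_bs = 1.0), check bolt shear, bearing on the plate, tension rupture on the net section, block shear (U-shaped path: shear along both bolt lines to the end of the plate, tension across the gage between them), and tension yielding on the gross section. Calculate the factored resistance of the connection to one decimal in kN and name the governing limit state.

Bolt shear: A_b = π(20)²/4 = 314.16 mm². φR_n = 0.75 × 469 × 314.16 × 8 × 1 = 884.0 kN.
Bearing (16 mm plate, F_u = 450 MPa): end bolts L_c = 48 − 22/2 = 37, R_n = min(1.2×37×16×450, 2.4×20×16×450) = 319.68 kN/bolt; interior L_c = 73 − 22 = 51, R_n = 345.6 kN/bolt. φR_n = 0.75 × (2×319.68 + 6×345.6) = 2034.7 kN.
Tension rupture (net): A_n = (154 − 2×24)×16 = 1696 mm² (U = 1.0, A_e = A_n). φR_n = 0.75 × 450 × 1696 = 572.4 kN.
Block shear: shear path 2×[48+3×73] = 2×267 mm, A_gv = 8544, A_nv = 2×(267 − 3.5×24)×16 = 5856 mm²; tension across gage: (75 − 1×24)×16 = 816 mm². R_n = min(0.6×450×5856, 0.6×300×8544) + 1.0×450×816 = min(1581.1, 1537.9) + 367.2 = 1905.1 kN. φR_n = 0.75 × 1905.1 = 1428.8 kN.
Tension yield (gross): A_g = 154×16 = 2464 mm². φR_n = 0.90 × 300 × 2464 = 665.3 kN.
Governing: min(884.0, 2034.7, 572.4, 1428.8, 665.3) = 572.4 kN → net-section rupture.

572.4 kN (net-section rupture governs)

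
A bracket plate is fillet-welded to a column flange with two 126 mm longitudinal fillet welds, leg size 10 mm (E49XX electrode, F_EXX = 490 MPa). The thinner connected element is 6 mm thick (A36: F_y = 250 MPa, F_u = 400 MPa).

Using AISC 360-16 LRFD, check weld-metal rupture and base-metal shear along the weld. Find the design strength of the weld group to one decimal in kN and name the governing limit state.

Weld metal: throat = 0.707×10 = 7.07 mm, L = 2×126 = 252 mm. φR_n = 0.75 × 0.6 × 490 × 7.07 × 252 = 392.9 kN.
Base metal shear (6 mm plate): yield φR_n = 1.0×0.6×250×6×252 = 226.8 kN; rupture φR_n = 0.75×0.6×400×6×252 = 272.2 kN; take 226.8 kN (yield).
Governing: min(392.9, 226.8) = 226.8 kN → base-metal shear.

226.8 kN (base-metal shear governs)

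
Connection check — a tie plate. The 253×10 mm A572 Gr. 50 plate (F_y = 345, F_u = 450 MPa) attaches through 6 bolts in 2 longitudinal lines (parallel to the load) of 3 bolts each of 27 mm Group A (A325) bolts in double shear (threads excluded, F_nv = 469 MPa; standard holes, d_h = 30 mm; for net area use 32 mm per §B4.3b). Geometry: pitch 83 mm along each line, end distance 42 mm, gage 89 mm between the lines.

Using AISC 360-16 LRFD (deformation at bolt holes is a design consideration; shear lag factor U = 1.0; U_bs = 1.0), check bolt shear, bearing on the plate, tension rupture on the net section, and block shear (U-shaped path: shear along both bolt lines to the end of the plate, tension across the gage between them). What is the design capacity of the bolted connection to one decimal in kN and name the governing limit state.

Bolt shear: A_b = π(27)²/4 = 572.56 mm². φR_n = 0.75 × 469 × 572.56 × 6 × 2 = 2416.8 kN.
Bearing (10 mm plate, F_u = 450 MPa): end bolts L_c = 42 − 30/2 = 27, R_n = min(1.2×27×10×450, 2.4×27×10×450) = 145.8 kN/bolt; interior L_c = 83 − 30 = 53, R_n = 286.2 kN/bolt. φR_n = 0.75 × (2×145.8 + 4×286.2) = 1077.3 kN.
Tension rupture (net): A_n = (253 − 2×32)×10 = 1890 mm² (U = 1.0, A_e = A_n). φR_n = 0.75 × 450 × 1890 = 637.9 kN.
Block shear: shear path 2×[42+2×83] = 2×208 mm, A_gv = 4160, A_nv = 2×(208 − 2.5×32)×10 = 2560 mm²; tension across gage: (89 − 1×32)×10 = 570 mm². R_n = min(0.6×450×2560, 0.6×345×4160) + 1.0×450×570 = min(691.2, 861.12) + 256.5 = 947.7 kN. φR_n = 0.75 × 947.7 = 710.8 kN.
Governing: min(2416.8, 1077.3, 637.9, 710.8) = 637.9 kN → net-section rupture.

637.9 kN (net-section rupture governs)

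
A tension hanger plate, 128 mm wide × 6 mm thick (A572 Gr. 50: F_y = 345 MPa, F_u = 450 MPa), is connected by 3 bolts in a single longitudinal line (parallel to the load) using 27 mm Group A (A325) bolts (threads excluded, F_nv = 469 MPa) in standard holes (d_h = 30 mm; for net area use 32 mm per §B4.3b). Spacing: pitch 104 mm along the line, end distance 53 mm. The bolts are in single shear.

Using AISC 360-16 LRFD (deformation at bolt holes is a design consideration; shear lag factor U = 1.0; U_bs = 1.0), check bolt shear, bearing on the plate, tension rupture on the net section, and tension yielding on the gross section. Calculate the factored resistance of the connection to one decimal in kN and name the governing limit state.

194.4 kN (net-section rupture governs)

Bolt shear: A_b = π(27)²/4 = 572.56 mm². φR_n = 0.75 × 469 × 572.56 × 3 × 1 = 604.2 kN.
Bearing (6 mm plate, F_u = 450 MPa): end bolts L_c = 53 − 30/2 = 38, R_n = min(1.2×38×6×450, 2.4×27×6×450) = 123.12 kN/bolt; interior L_c = 104 − 30 = 74, R_n = 174.96 kN/bolt. φR_n = 0.75 × (1×123.12 + 2×174.96) = 354.8 kN.
Tension rupture (net): A_n = (128 − 1×32)×6 = 576 mm² (U = 1.0, A_e = A_n). φR_n = 0.75 × 450 × 576 = 194.4 kN.
Tension yield (gross): A_g = 128×6 = 768 mm². φR_n = 0.90 × 345 × 768 = 238.5 kN.
Governing: min(604.2, 354.8, 194.4, 238.5) = 194.4 kN → net-section rupture.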